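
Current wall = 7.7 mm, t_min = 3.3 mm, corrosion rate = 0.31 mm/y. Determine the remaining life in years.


Apply the remaining-life relation: RL = (t_current − t_min) / CR
RL = (7.7 − 3.3) / 0.31 = 4.4 / 0.31 = 14.2 years

14.2 years


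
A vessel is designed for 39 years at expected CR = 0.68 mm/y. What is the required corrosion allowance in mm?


Corrosion allowance = CR × design life
CA = 0.68 * 39 = 26.52 mm

26.52 mm


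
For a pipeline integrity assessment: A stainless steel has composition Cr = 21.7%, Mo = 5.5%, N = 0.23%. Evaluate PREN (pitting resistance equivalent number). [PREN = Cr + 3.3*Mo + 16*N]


Apply the PREN formula: PREN = Cr + 3.3*Mo + 16*N
PREN = 21.7 + 3.3*5.5 + 16*0.23
PREN = 21.7 + 18.15 + 3.68 = 43.53

43.53


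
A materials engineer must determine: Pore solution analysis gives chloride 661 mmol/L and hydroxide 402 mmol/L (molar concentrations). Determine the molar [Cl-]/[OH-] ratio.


Threshold parameter = [Cl-] / [OH-] (molar basis; both in mmol/L, so units cancel)
Ratio = 661 / 402 = 1.64

1.64


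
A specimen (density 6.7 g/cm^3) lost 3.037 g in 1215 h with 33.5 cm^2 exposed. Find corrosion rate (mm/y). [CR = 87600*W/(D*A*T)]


Apply the mm/y weight-loss relation: CR = 87600 * W / (D * A * T)
Numerator: 87600 * 3.037 = 266041.2
Denominator: 6.7 * 33.5 * 1215 = 272706.75
CR = 266041.2 / 272706.75 = 0.975558 mm/y

0.975558 mm/y


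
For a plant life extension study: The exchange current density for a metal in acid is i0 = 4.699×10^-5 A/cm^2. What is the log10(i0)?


i0 = 4.699×10^-5 A/cm^2
log10(i0) = -4.328

-4.328


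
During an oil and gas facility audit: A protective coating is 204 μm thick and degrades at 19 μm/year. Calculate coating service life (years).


Service life = thickness / degradation rate
Life = 204 / 19 = 10.7 years

10.7 years


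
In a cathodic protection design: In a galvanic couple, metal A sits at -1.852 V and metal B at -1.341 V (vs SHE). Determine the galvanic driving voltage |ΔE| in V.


Driving voltage is the absolute potential difference.
|ΔE| = |-1.852 − (-1.341)| = 0.511 V

0.511 V


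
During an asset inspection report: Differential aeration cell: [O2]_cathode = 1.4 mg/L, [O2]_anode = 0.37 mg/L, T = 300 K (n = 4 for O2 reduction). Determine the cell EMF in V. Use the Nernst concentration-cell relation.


Apply the Nernst concentration-cell relation: E = (RT/nF)*ln(C_cathode/C_anode)
RT/nF = 8.314*300/(4*96485) = 0.00646266 V
ln(1.4/0.37) = 1.33072
E = 0.00646266 * 1.33072 = 0.0086 V

0.0086 V


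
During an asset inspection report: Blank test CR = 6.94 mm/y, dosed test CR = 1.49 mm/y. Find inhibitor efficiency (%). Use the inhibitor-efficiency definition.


Apply the inhibitor-efficiency definition: IE = (CR_blank − CR_inh)/CR_blank × 100
IE = (6.94 − 1.49) / 6.94 × 100
IE = 5.45 / 6.94 × 100 = 78.5 %

78.5 %


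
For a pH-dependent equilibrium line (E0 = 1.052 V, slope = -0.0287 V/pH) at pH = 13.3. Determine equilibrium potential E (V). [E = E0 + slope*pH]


Apply the Pourbaix line equation: E = E0 + slope*pH
E = 1.052 + (-0.0287)*13.3 = 1.052 + (-0.38171) = 0.67029 V
Rounded to 3 decimal places: E = 0.670 V

0.670 V


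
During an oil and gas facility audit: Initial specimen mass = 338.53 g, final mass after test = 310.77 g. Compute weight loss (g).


Weight loss = initial − final
WL = 338.53 − 310.77 = 27.76 g

27.76 g


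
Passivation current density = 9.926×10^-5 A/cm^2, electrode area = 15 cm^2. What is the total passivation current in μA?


I = i_pass * A, then convert A → μA (×10^6)
I = 9.926×10^-5 * 15 * 10^6 = 1488.9 μA

1488.9 μA


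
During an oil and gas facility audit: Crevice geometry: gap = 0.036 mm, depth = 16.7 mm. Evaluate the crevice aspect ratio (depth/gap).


Aspect ratio = depth / gap
Ratio = 16.7 / 0.036 = 463.9

463.9


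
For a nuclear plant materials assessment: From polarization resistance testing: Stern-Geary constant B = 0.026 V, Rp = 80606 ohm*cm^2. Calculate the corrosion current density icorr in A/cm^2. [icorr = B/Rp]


Apply the Stern-Geary relation: icorr = B / Rp
icorr = 0.026 / 80606 = 3.226×10^-7 A/cm^2

3.226×10^-7 A/cm^2


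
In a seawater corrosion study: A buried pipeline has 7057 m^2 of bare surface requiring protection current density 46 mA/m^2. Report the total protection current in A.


I = area * current density, then convert mA → A (÷1000)
I = 7057 * 46 / 1000 = 324.62 A

324.62 A


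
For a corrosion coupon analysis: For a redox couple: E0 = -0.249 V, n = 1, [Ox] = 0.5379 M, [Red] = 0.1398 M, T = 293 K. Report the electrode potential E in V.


Apply the Nernst equation: E = E0 + (RT/nF)*ln([Ox]/[Red])
Step 1: RT/nF = 8.314*293/(1*96485) = 0.02524747 V
Step 2: [Ox]/[Red] = 0.5379/0.1398 = 3.847639
Step 3: ln(3.847639) = 1.34746
Step 4: correction = 0.02524747 * 1.34746 = 0.034 V
E = -0.249 + 0.034 = -0.215 V

-0.215 V


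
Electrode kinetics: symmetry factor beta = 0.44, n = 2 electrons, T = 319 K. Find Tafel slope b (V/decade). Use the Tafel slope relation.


Apply the Tafel slope relation: b = 2.303*R*T/(beta*n*F)
Numerator: 2.303 * 8.314 * 319 = 6107.94
Denominator: 0.44 * 2 * 96485 = 84906.8
b = 6107.94 / 84906.8 = 0.0719 V/decade

0.0719 V/decade


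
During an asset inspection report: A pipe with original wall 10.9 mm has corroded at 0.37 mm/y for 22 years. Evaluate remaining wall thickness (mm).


Remaining wall = original − CR × time
t = 10.9 − 0.37*22 = 10.9 − 8.14 = 2.76 mm

2.76 mm


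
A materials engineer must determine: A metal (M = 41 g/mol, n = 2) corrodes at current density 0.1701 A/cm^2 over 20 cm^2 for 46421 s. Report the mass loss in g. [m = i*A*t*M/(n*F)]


Apply Faraday's law: m = i*A*t*M / (n*F)
Total charge passed Q = i*A*t = 0.1701*20*46421 = 157924.242 C
m = Q*M/(n*F) = 157924.242*41/(2*96485) = 33.5539 g

33.5539 g


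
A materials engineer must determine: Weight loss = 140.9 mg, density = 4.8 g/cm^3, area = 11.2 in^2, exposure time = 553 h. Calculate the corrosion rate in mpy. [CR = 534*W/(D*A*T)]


Apply the mpy weight-loss relation: CR = 534 * W / (D * A * T)
Numerator: 534 * 140.9 = 75240.6
Denominator: 4.8 * 11.2 * 553 = 29729.28
CR = 75240.6 / 29729.28 = 2.53086 mpy

2.53086 mpy


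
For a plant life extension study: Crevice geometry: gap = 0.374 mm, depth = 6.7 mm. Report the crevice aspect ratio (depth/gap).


Aspect ratio = depth / gap
Ratio = 6.7 / 0.374 = 17.9

17.9


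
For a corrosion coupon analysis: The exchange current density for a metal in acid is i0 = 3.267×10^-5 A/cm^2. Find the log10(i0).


i0 = 3.267×10^-5 A/cm^2
log10(i0) = -4.486

-4.486


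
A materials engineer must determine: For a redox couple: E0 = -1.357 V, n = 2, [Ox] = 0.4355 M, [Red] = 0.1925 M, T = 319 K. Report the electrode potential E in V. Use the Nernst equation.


Apply the Nernst equation: E = E0 + (RT/nF)*ln([Ox]/[Red])
Step 1: RT/nF = 8.314*319/(2*96485) = 0.01374393 V
Step 2: [Ox]/[Red] = 0.4355/0.1925 = 2.262338
Step 3: ln(2.262338) = 0.816399
Step 4: correction = 0.01374393 * 0.816399 = 0.0112 V
E = -1.357 + 0.0112 = -1.3458 V

-1.3458 V


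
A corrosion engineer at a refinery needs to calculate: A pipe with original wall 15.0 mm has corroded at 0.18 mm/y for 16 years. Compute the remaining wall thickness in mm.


Remaining wall = original − CR × time
t = 15.0 − 0.18*16 = 15.0 − 2.88 = 12.12 mm

12.12 mm


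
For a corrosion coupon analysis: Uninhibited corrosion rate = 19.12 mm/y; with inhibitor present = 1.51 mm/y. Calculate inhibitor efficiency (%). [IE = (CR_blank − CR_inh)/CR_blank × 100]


Apply the inhibitor-efficiency definition: IE = (CR_blank − CR_inh)/CR_blank × 100
IE = (19.12 − 1.51) / 19.12 × 100
IE = 17.61 / 19.12 × 100 = 92.1 %

92.1 %


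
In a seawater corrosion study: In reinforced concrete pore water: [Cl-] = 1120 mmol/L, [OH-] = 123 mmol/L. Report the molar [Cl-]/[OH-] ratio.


Threshold parameter = [Cl-] / [OH-] (molar basis; both in mmol/L, so units cancel)
Ratio = 1120 / 123 = 9.11

9.11


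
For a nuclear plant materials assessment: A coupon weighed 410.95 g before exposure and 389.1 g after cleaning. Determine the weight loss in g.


Weight loss = initial − final
WL = 410.95 − 389.1 = 21.85 g

21.85 g


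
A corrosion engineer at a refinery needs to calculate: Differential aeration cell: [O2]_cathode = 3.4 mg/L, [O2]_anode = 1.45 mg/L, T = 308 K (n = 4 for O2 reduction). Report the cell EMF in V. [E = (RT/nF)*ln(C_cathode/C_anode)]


Apply the Nernst concentration-cell relation: E = (RT/nF)*ln(C_cathode/C_anode)
RT/nF = 8.314*308/(4*96485) = 0.006635 V
ln(3.4/1.45) = 0.85221
E = 0.006635 * 0.85221 = 0.00565 V

0.00565 V


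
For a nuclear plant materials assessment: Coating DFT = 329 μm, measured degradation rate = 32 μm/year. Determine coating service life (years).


Service life = thickness / degradation rate
Life = 329 / 32 = 10.3 years

10.3 years


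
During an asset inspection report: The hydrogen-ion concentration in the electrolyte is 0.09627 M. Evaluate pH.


pH = −log10[H+]
pH = −log10(0.09627) = 1.02

1.02


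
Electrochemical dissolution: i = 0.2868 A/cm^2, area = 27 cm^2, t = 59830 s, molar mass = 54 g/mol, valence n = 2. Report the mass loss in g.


Apply Faraday's law: m = i*A*t*M / (n*F)
Total charge passed Q = i*A*t = 0.2868*27*59830 = 463299.588 C
m = Q*M/(n*F) = 463299.588*54/(2*96485) = 129.648 g

129.648 g


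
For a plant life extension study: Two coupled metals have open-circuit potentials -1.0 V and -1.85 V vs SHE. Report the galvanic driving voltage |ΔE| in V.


Driving voltage is the absolute potential difference.
|ΔE| = |-1.0 − (-1.85)| = 0.85 V

0.85 V


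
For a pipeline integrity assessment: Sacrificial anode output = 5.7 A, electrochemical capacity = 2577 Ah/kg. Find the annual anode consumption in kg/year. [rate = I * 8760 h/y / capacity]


Annual consumption = current * hours per year / capacity
Rate = 5.7 * 8760 / 2577 = 19.4 kg/year

19.4 kg/year


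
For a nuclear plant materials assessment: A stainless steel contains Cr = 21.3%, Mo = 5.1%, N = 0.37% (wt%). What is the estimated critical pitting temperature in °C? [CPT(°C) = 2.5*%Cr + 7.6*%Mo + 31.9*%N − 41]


Apply the ASTM G48 empirical CPT estimate: CPT(°C) = 2.5*%Cr + 7.6*%Mo + 31.9*%N − 41
2.5*21.3 = 53.25; 7.6*5.1 = 38.76; 31.9*0.37 = 11.803
CPT = 53.25 + 38.76 + 11.803 − 41 = 62.813 °C
Rounded to 0.1 °C: CPT ≈ 62.8 °C

62.8 °C


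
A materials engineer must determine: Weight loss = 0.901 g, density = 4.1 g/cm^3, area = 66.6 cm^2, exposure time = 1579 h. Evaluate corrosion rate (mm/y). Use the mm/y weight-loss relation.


Apply the mm/y weight-loss relation: CR = 87600 * W / (D * A * T)
Numerator: 87600 * 0.901 = 78927.6
Denominator: 4.1 * 66.6 * 1579 = 431161.74
CR = 78927.6 / 431161.74 = 0.18306 mm/y

0.18306 mm/y


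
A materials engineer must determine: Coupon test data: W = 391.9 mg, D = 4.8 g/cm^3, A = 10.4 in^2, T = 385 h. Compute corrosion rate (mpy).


Apply the mpy weight-loss relation: CR = 534 * W / (D * A * T)
Numerator: 534 * 391.9 = 209274.6
Denominator: 4.8 * 10.4 * 385 = 19219.2
CR = 209274.6 / 19219.2 = 10.8888 mpy

10.8888 mpy


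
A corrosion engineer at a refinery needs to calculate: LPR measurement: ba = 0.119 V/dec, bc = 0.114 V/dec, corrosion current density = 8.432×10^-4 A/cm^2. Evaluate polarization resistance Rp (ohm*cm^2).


Apply the Stern-Geary equation: Rp = ba*bc / (2.303*icorr*(ba+bc))
ba*bc = 0.119*0.114 = 0.013566
ba+bc = 0.233; 2.303*icorr*(ba+bc) = 2.303*8.432×10^-4*0.233 = 4.5246028×10^-4
Rp = 0.013566 / 4.5246028×10^-4 = 29.98 ohm*cm^2

29.98 ohm*cm^2


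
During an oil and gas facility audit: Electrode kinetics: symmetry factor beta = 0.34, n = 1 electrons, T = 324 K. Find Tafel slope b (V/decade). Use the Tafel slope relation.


Apply the Tafel slope relation: b = 2.303*R*T/(beta*n*F)
Numerator: 2.303 * 8.314 * 324 = 6203.67
Denominator: 0.34 * 1 * 96485 = 32804.9
b = 6203.67 / 32804.9 = 0.189 V/decade

0.189 V/decade


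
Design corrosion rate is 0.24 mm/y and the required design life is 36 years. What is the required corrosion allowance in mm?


Corrosion allowance = CR × design life
CA = 0.24 * 36 = 8.64 mm

8.64 mm


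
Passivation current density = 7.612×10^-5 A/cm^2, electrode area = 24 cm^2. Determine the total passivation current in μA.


I = i_pass * A, then convert A → μA (×10^6)
I = 7.612×10^-5 * 24 * 10^6 = 1826.88 μA

1826.88 μA


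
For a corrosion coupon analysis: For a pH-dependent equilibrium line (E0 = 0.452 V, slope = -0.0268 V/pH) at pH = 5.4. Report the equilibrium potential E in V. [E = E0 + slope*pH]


Apply the Pourbaix line equation: E = E0 + slope*pH
E = 0.452 + (-0.0268)*5.4 = 0.452 + (-0.14472) = 0.30728 V
Rounded to 4 decimal places: E = 0.3073 V

0.3073 V


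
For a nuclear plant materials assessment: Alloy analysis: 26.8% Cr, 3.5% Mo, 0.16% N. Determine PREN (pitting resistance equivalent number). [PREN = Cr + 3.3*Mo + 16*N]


Apply the PREN formula: PREN = Cr + 3.3*Mo + 16*N
PREN = 26.8 + 3.3*3.5 + 16*0.16
PREN = 26.8 + 11.55 + 2.56 = 40.91

40.91


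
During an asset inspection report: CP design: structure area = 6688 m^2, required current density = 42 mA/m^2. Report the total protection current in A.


I = area * current density, then convert mA → A (÷1000)
I = 6688 * 42 / 1000 = 280.9 A

280.9 A


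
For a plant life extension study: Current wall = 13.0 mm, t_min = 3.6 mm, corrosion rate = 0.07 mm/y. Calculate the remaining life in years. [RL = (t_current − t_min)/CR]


Apply the remaining-life relation: RL = (t_current − t_min) / CR
RL = (13.0 − 3.6) / 0.07 = 9.4 / 0.07 = 134.3 years

134.3 years


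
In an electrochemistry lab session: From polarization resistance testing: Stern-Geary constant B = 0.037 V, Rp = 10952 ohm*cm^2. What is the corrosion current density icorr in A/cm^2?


Apply the Stern-Geary relation: icorr = B / Rp
icorr = 0.037 / 10952 = 3.378×10^-6 A/cm^2

3.378×10^-6 A/cm^2


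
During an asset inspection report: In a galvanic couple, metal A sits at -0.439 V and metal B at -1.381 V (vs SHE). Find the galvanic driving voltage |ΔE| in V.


Driving voltage is the absolute potential difference.
|ΔE| = |-0.439 − (-1.381)| = 0.942 V

0.942 V


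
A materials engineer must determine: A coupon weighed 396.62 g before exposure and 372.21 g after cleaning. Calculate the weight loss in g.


Weight loss = initial − final
WL = 396.62 − 372.21 = 24.41 g

24.41 g


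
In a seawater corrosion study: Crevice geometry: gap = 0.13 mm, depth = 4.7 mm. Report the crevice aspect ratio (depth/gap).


Aspect ratio = depth / gap
Ratio = 4.7 / 0.13 = 36.2

36.2


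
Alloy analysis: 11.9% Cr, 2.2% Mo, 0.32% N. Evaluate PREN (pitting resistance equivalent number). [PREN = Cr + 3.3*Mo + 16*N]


Apply the PREN formula: PREN = Cr + 3.3*Mo + 16*N
PREN = 11.9 + 3.3*2.2 + 16*0.32
PREN = 11.9 + 7.26 + 5.12 = 24.28

24.28


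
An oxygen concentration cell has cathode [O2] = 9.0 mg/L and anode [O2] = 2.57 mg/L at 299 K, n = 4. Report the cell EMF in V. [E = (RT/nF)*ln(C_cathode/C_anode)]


Apply the Nernst concentration-cell relation: E = (RT/nF)*ln(C_cathode/C_anode)
RT/nF = 8.314*299/(4*96485) = 0.00644112 V
ln(9.0/2.57) = 1.25332
E = 0.00644112 * 1.25332 = 0.00807 V

0.00807 V


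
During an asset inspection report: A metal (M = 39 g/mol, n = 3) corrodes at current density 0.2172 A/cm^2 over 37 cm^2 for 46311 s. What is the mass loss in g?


Apply Faraday's law: m = i*A*t*M / (n*F)
Total charge passed Q = i*A*t = 0.2172*37*46311 = 372173.7204 C
m = Q*M/(n*F) = 372173.7204*39/(3*96485) = 50.1452 g

50.1452 g


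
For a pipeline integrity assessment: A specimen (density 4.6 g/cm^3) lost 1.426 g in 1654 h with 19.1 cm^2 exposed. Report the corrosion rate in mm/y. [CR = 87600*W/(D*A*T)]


Apply the mm/y weight-loss relation: CR = 87600 * W / (D * A * T)
Numerator: 87600 * 1.426 = 124917.6
Denominator: 4.6 * 19.1 * 1654 = 145320.44
CR = 124917.6 / 145320.44 = 0.8596 mm/y

0.8596 mm/y


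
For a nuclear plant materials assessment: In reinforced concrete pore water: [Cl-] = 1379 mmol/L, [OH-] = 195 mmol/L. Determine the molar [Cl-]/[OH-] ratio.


Threshold parameter = [Cl-] / [OH-] (molar basis; both in mmol/L, so units cancel)
Ratio = 1379 / 195 = 7.07

7.07


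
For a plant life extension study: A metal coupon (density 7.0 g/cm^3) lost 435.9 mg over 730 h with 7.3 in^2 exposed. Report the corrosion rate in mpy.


Apply the mpy weight-loss relation: CR = 534 * W / (D * A * T)
Numerator: 534 * 435.9 = 232770.6
Denominator: 7.0 * 7.3 * 730 = 37303.0
CR = 232770.6 / 37303.0 = 6.24 mpy

6.24 mpy


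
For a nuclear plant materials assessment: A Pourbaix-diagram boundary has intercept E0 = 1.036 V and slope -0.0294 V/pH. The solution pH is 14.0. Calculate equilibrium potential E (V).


Apply the Pourbaix line equation: E = E0 + slope*pH
E = 1.036 + (-0.0294)*14.0 = 1.036 + (-0.4116) = 0.6244 V
Rounded to 3 decimal places: E = 0.624 V

0.624 V


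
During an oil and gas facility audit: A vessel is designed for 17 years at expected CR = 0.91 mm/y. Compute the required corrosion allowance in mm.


Corrosion allowance = CR × design life
CA = 0.91 * 17 = 15.47 mm

15.47 mm


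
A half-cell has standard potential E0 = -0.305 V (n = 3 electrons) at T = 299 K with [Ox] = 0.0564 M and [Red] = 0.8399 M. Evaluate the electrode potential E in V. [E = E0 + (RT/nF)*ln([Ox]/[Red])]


Apply the Nernst equation: E = E0 + (RT/nF)*ln([Ox]/[Red])
Step 1: RT/nF = 8.314*299/(3*96485) = 0.00858816 V
Step 2: [Ox]/[Red] = 0.0564/0.8399 = 0.067151
Step 3: ln(0.067151) = -2.700811
Step 4: correction = 0.00858816 * -2.700811 = -0.0232 V
E = -0.305 + -0.0232 = -0.3282 V

-0.3282 V


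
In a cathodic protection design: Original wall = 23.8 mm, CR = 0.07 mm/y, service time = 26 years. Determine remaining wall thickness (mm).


Remaining wall = original − CR × time
t = 23.8 − 0.07*26 = 23.8 − 1.82 = 21.98 mm

21.98 mm


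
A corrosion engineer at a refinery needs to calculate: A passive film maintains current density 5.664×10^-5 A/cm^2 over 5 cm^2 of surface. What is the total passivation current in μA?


I = i_pass * A, then convert A → μA (×10^6)
I = 5.664×10^-5 * 5 * 10^6 = 283.2 μA

283.2 μA


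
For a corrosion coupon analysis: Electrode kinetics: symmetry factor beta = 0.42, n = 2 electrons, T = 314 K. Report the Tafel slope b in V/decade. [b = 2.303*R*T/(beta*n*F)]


Apply the Tafel slope relation: b = 2.303*R*T/(beta*n*F)
Numerator: 2.303 * 8.314 * 314 = 6012.2
Denominator: 0.42 * 2 * 96485 = 81047.4
b = 6012.2 / 81047.4 = 0.074 V/decade

0.074 V/decade


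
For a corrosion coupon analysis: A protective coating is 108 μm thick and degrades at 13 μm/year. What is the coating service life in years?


Service life = thickness / degradation rate
Life = 108 / 13 = 8.3 years

8.3 years


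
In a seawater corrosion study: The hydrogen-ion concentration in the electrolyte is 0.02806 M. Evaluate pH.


pH = −log10[H+]
pH = −log10(0.02806) = 1.55

1.55


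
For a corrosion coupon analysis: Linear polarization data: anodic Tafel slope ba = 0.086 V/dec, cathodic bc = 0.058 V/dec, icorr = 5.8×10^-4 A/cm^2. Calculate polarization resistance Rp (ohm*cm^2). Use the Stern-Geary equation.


Apply the Stern-Geary equation: Rp = ba*bc / (2.303*icorr*(ba+bc))
ba*bc = 0.086*0.058 = 0.004988
ba+bc = 0.144; 2.303*icorr*(ba+bc) = 2.303*5.8×10^-4*0.144 = 1.9234656×10^-4
Rp = 0.004988 / 1.9234656×10^-4 = 25.93 ohm*cm^2

25.93 ohm*cm^2


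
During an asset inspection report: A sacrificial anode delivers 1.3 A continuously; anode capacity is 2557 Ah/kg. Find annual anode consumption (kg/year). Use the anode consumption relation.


Annual consumption = current * hours per year / capacity
Rate = 1.3 * 8760 / 2557 = 4.5 kg/year

4.5 kg/year


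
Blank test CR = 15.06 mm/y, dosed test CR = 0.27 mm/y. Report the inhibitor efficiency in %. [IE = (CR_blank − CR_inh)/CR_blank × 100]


Apply the inhibitor-efficiency definition: IE = (CR_blank − CR_inh)/CR_blank × 100
IE = (15.06 − 0.27) / 15.06 × 100
IE = 14.79 / 15.06 × 100 = 98.2 %

98.2 %


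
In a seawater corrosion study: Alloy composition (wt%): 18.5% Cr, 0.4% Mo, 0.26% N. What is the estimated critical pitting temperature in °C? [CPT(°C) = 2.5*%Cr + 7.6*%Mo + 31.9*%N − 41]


Apply the ASTM G48 empirical CPT estimate: CPT(°C) = 2.5*%Cr + 7.6*%Mo + 31.9*%N − 41
2.5*18.5 = 46.25; 7.6*0.4 = 3.04; 31.9*0.26 = 8.294
CPT = 46.25 + 3.04 + 8.294 − 41 = 16.584 °C
Rounded to 0.1 °C: CPT ≈ 16.6 °C

16.6 °C


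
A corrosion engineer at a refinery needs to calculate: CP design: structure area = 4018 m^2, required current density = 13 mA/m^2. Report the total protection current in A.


I = area * current density, then convert mA → A (÷1000)
I = 4018 * 13 / 1000 = 52.23 A

52.23 A


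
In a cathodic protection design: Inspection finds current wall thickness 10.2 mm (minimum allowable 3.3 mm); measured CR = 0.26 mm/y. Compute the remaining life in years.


Apply the remaining-life relation: RL = (t_current − t_min) / CR
RL = (10.2 − 3.3) / 0.26 = 6.9 / 0.26 = 26.5 years

26.5 years


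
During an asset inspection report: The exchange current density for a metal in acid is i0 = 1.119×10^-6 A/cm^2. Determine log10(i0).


i0 = 1.119×10^-6 A/cm^2
log10(i0) = -5.951

-5.951


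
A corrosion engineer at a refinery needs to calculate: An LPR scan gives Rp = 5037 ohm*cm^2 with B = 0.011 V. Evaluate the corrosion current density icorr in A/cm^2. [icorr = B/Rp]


Apply the Stern-Geary relation: icorr = B / Rp
icorr = 0.011 / 5037 = 2.184×10^-6 A/cm^2

2.184×10^-6 A/cm^2


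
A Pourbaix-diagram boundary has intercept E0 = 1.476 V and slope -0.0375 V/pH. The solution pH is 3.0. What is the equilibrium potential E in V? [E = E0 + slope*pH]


Apply the Pourbaix line equation: E = E0 + slope*pH
E = 1.476 + (-0.0375)*3.0 = 1.476 + (-0.1125) = 1.3635 V
Rounded to 4 decimal places: E = 1.3635 V

1.3635 V


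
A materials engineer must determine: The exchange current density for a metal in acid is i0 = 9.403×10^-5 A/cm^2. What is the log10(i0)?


i0 = 9.403×10^-5 A/cm^2
log10(i0) = -4.027

-4.027


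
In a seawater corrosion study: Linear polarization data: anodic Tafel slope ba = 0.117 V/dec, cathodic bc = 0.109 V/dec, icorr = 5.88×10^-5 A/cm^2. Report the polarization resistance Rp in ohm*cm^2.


Apply the Stern-Geary equation: Rp = ba*bc / (2.303*icorr*(ba+bc))
ba*bc = 0.117*0.109 = 0.012753
ba+bc = 0.226; 2.303*icorr*(ba+bc) = 2.303*5.88×10^-5*0.226 = 3.0604106×10^-5
Rp = 0.012753 / 3.0604106×10^-5 = 416.71 ohm*cm^2

416.71 ohm*cm^2


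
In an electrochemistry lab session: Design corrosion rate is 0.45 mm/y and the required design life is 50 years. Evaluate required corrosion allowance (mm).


Corrosion allowance = CR × design life
CA = 0.45 * 50 = 22.5 mm

22.5 mm


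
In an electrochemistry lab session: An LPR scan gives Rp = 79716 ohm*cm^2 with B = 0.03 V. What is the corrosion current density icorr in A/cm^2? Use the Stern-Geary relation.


Apply the Stern-Geary relation: icorr = B / Rp
icorr = 0.03 / 79716 = 3.763×10^-7 A/cm^2

3.763×10^-7 A/cm^2


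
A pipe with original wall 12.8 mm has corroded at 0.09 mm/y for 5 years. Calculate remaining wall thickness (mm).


Remaining wall = original − CR × time
t = 12.8 − 0.09*5 = 12.8 − 0.45 = 12.35 mm

12.35 mm


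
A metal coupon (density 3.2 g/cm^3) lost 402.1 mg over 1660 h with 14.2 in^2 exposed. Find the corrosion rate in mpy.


Apply the mpy weight-loss relation: CR = 534 * W / (D * A * T)
Numerator: 534 * 402.1 = 214721.4
Denominator: 3.2 * 14.2 * 1660 = 75430.4
CR = 214721.4 / 75430.4 = 2.8466 mpy

2.8466 mpy


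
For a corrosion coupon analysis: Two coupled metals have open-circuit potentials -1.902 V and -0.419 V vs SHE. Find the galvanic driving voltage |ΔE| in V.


Driving voltage is the absolute potential difference.
|ΔE| = |-1.902 − (-0.419)| = 1.483 V

1.483 V


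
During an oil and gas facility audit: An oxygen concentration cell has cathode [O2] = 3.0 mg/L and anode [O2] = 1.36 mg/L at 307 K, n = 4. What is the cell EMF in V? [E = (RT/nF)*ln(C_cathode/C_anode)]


Apply the Nernst concentration-cell relation: E = (RT/nF)*ln(C_cathode/C_anode)
RT/nF = 8.314*307/(4*96485) = 0.00661346 V
ln(3.0/1.36) = 0.79113
E = 0.00661346 * 0.79113 = 0.00523 V

0.00523 V


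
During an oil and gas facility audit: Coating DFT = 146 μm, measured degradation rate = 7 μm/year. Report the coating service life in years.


Service life = thickness / degradation rate
Life = 146 / 7 = 20.9 years

20.9 years


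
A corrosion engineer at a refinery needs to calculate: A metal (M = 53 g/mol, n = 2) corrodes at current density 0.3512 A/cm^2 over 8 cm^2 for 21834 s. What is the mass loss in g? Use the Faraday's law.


Apply Faraday's law: m = i*A*t*M / (n*F)
Total charge passed Q = i*A*t = 0.3512*8*21834 = 61344.8064 C
m = Q*M/(n*F) = 61344.8064*53/(2*96485) = 16.8486 g

16.8486 g


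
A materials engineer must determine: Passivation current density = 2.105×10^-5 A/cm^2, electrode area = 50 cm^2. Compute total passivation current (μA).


I = i_pass * A, then convert A → μA (×10^6)
I = 2.105×10^-5 * 50 * 10^6 = 1052.5 μA

1052.5 μA


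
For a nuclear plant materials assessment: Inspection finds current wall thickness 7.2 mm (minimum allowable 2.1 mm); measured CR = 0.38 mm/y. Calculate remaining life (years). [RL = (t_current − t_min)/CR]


Apply the remaining-life relation: RL = (t_current − t_min) / CR
RL = (7.2 − 2.1) / 0.38 = 5.1 / 0.38 = 13.4 years

13.4 years


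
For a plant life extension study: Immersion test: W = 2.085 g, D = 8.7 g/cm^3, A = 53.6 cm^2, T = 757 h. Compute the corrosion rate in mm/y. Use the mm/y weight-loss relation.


Apply the mm/y weight-loss relation: CR = 87600 * W / (D * A * T)
Numerator: 87600 * 2.085 = 182646.0
Denominator: 8.7 * 53.6 * 757 = 353004.24
CR = 182646.0 / 353004.24 = 0.517405 mm/y

0.517405 mm/y


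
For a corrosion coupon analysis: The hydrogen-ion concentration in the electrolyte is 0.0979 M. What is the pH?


pH = −log10[H+]
pH = −log10(0.0979) = 1.01

1.01


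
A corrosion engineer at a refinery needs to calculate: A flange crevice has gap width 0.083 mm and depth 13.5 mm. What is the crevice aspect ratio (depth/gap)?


Aspect ratio = depth / gap
Ratio = 13.5 / 0.083 = 162.7

162.7


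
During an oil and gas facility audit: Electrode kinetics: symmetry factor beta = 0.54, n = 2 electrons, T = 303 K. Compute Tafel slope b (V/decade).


Apply the Tafel slope relation: b = 2.303*R*T/(beta*n*F)
Numerator: 2.303 * 8.314 * 303 = 5801.58
Denominator: 0.54 * 2 * 96485 = 104203.8
b = 5801.58 / 104203.8 = 0.0557 V/decade

0.0557 V/decade


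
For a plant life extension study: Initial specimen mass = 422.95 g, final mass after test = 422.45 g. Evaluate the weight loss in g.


Weight loss = initial − final
WL = 422.95 − 422.45 = 0.5 g

0.5 g


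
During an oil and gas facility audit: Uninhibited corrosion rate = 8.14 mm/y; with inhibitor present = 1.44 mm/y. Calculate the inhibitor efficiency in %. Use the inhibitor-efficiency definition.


Apply the inhibitor-efficiency definition: IE = (CR_blank − CR_inh)/CR_blank × 100
IE = (8.14 − 1.44) / 8.14 × 100
IE = 6.7 / 8.14 × 100 = 82.3 %

82.3 %


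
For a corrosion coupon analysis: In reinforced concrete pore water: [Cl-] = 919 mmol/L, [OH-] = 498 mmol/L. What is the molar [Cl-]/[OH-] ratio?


Threshold parameter = [Cl-] / [OH-] (molar basis; both in mmol/L, so units cancel)
Ratio = 919 / 498 = 1.85

1.85


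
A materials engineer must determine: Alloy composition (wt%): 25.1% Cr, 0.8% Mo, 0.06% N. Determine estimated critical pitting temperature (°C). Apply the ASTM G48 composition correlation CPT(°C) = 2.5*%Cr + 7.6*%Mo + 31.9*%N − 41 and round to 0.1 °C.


Apply the ASTM G48 empirical CPT estimate: CPT(°C) = 2.5*%Cr + 7.6*%Mo + 31.9*%N − 41
2.5*25.1 = 62.75; 7.6*0.8 = 6.08; 31.9*0.06 = 1.914
CPT = 62.75 + 6.08 + 1.914 − 41 = 29.744 °C
Rounded to 0.1 °C: CPT ≈ 29.7 °C

29.7 °C


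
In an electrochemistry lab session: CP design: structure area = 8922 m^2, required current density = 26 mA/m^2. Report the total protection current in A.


I = area * current density, then convert mA → A (÷1000)
I = 8922 * 26 / 1000 = 231.97 A

231.97 A


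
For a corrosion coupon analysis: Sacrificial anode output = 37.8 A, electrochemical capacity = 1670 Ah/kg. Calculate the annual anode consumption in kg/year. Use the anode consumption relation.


Annual consumption = current * hours per year / capacity
Rate = 37.8 * 8760 / 1670 = 198.3 kg/year

198.3 kg/year


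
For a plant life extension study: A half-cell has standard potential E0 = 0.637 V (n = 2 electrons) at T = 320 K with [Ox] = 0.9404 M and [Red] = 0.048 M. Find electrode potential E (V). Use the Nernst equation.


Apply the Nernst equation: E = E0 + (RT/nF)*ln([Ox]/[Red])
Step 1: RT/nF = 8.314*320/(2*96485) = 0.01378701 V
Step 2: [Ox]/[Red] = 0.9404/0.048 = 19.591667
Step 3: ln(19.591667) = 2.975104
Step 4: correction = 0.01378701 * 2.975104 = 0.041 V
E = 0.637 + 0.041 = 0.678 V

0.678 V


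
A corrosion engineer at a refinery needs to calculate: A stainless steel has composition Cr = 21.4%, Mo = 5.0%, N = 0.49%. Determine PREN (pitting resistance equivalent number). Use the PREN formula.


Apply the PREN formula: PREN = Cr + 3.3*Mo + 16*N
PREN = 21.4 + 3.3*5.0 + 16*0.49
PREN = 21.4 + 16.5 + 7.84 = 45.74

45.74


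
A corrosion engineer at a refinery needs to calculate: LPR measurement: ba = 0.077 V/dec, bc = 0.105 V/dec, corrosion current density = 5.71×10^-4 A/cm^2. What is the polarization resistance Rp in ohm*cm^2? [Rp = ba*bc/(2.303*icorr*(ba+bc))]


Apply the Stern-Geary equation: Rp = ba*bc / (2.303*icorr*(ba+bc))
ba*bc = 0.077*0.105 = 0.008085
ba+bc = 0.182; 2.303*icorr*(ba+bc) = 2.303*5.71×10^-4*0.182 = 2.3933237×10^-4
Rp = 0.008085 / 2.3933237×10^-4 = 33.78 ohm*cm^2

33.78 ohm*cm^2


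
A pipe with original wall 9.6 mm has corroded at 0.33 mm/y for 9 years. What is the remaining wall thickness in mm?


Remaining wall = original − CR × time
t = 9.6 − 0.33*9 = 9.6 − 2.97 = 6.63 mm

6.63 mm


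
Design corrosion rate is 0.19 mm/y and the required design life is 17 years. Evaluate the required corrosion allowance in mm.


Corrosion allowance = CR × design life
CA = 0.19 * 17 = 3.23 mm

3.23 mm


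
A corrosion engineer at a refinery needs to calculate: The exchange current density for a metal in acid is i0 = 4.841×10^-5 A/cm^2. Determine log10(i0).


i0 = 4.841×10^-5 A/cm^2
log10(i0) = -4.315

-4.315


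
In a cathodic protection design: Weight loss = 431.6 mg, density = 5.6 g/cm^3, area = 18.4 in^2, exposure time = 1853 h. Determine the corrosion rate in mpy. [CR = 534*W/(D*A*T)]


Apply the mpy weight-loss relation: CR = 534 * W / (D * A * T)
Numerator: 534 * 431.6 = 230474.4
Denominator: 5.6 * 18.4 * 1853 = 190933.12
CR = 230474.4 / 190933.12 = 1.207 mpy

1.207 mpy


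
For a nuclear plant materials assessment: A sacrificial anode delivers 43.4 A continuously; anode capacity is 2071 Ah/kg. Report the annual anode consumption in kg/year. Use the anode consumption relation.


Annual consumption = current * hours per year / capacity
Rate = 43.4 * 8760 / 2071 = 183.6 kg/year

183.6 kg/year


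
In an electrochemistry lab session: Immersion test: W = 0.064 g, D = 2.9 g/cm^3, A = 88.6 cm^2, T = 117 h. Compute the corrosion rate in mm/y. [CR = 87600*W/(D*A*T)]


Apply the mm/y weight-loss relation: CR = 87600 * W / (D * A * T)
Numerator: 87600 * 0.064 = 5606.4
Denominator: 2.9 * 88.6 * 117 = 30061.98
CR = 5606.4 / 30061.98 = 0.18649 mm/y

0.18649 mm/y


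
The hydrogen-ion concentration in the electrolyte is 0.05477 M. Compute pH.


pH = −log10[H+]
pH = −log10(0.05477) = 1.26

1.26


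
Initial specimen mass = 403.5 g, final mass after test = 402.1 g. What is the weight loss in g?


Weight loss = initial − final
WL = 403.5 − 402.1 = 1.4 g

1.4 g


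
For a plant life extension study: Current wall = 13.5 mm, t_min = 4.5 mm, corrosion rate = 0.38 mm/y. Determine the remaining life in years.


Apply the remaining-life relation: RL = (t_current − t_min) / CR
RL = (13.5 − 4.5) / 0.38 = 9.0 / 0.38 = 23.7 years

23.7 years


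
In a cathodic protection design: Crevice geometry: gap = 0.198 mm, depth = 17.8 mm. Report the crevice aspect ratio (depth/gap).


Aspect ratio = depth / gap
Ratio = 17.8 / 0.198 = 89.9

89.9


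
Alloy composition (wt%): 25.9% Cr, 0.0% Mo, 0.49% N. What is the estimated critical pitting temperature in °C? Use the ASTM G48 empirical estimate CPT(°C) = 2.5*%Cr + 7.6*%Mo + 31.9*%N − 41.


Apply the ASTM G48 empirical CPT estimate: CPT(°C) = 2.5*%Cr + 7.6*%Mo + 31.9*%N − 41
2.5*25.9 = 64.75; 7.6*0.0 = 0; 31.9*0.49 = 15.631
CPT = 64.75 + 0 + 15.631 − 41 = 39.381 °C
Rounded to 0.1 °C: CPT ≈ 39.4 °C

39.4 °C


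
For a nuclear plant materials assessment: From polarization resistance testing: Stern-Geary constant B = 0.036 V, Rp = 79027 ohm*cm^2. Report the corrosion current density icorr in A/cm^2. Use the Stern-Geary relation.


Apply the Stern-Geary relation: icorr = B / Rp
icorr = 0.036 / 79027 = 4.555×10^-7 A/cm^2

4.555×10^-7 A/cm^2


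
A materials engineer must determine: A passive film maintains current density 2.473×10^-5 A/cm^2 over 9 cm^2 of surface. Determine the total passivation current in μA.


I = i_pass * A, then convert A → μA (×10^6)
I = 2.473×10^-5 * 9 * 10^6 = 222.57 μA

222.57 μA


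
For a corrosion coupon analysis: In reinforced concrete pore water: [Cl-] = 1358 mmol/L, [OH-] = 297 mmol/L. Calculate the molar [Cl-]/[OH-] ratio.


Threshold parameter = [Cl-] / [OH-] (molar basis; both in mmol/L, so units cancel)
Ratio = 1358 / 297 = 4.57

4.57


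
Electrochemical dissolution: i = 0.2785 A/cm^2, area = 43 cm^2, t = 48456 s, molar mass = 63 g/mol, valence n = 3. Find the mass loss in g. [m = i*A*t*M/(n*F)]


Apply Faraday's law: m = i*A*t*M / (n*F)
Total charge passed Q = i*A*t = 0.2785*43*48456 = 580284.828 C
m = Q*M/(n*F) = 580284.828*63/(3*96485) = 126.299 g

126.299 g


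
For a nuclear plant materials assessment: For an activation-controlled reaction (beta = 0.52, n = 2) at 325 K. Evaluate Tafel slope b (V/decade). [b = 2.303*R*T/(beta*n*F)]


Apply the Tafel slope relation: b = 2.303*R*T/(beta*n*F)
Numerator: 2.303 * 8.314 * 325 = 6222.82
Denominator: 0.52 * 2 * 96485 = 100344.4
b = 6222.82 / 100344.4 = 0.062 V/decade

0.062 V/decade


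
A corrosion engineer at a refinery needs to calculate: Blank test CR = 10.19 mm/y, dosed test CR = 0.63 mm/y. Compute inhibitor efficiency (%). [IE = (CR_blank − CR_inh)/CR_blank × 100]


Apply the inhibitor-efficiency definition: IE = (CR_blank − CR_inh)/CR_blank × 100
IE = (10.19 − 0.63) / 10.19 × 100
IE = 9.56 / 10.19 × 100 = 93.8 %

93.8 %


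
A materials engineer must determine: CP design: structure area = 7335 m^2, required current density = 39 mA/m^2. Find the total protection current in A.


I = area * current density, then convert mA → A (÷1000)
I = 7335 * 39 / 1000 = 286.07 A

286.07 A


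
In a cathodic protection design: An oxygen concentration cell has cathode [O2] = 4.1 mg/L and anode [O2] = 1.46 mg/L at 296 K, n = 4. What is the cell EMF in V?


Apply the Nernst concentration-cell relation: E = (RT/nF)*ln(C_cathode/C_anode)
RT/nF = 8.314*296/(4*96485) = 0.00637649 V
ln(4.1/1.46) = 1.03255
E = 0.00637649 * 1.03255 = 0.00658 V

0.00658 V


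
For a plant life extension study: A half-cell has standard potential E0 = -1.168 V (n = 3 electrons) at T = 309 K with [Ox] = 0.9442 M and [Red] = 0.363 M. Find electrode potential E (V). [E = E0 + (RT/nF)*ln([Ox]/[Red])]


Apply the Nernst equation: E = E0 + (RT/nF)*ln([Ox]/[Red])
Step 1: RT/nF = 8.314*309/(3*96485) = 0.00887539 V
Step 2: [Ox]/[Red] = 0.9442/0.363 = 2.601102
Step 3: ln(2.601102) = 0.955935
Step 4: correction = 0.00887539 * 0.955935 = 0.0085 V
E = -1.168 + 0.0085 = -1.1595 V

-1.1595 V


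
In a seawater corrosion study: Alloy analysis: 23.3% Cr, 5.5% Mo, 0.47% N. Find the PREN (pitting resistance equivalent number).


Apply the PREN formula: PREN = Cr + 3.3*Mo + 16*N
PREN = 23.3 + 3.3*5.5 + 16*0.47
PREN = 23.3 + 18.15 + 7.52 = 48.97

48.97


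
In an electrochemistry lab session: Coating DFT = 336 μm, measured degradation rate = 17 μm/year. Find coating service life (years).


Service life = thickness / degradation rate
Life = 336 / 17 = 19.8 years

19.8 years


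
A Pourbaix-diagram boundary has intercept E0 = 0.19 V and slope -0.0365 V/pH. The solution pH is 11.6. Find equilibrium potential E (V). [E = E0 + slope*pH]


Apply the Pourbaix line equation: E = E0 + slope*pH
E = 0.19 + (-0.0365)*11.6 = 0.19 + (-0.4234) = -0.2334 V
Rounded to 3 decimal places: E = -0.233 V

-0.233 V


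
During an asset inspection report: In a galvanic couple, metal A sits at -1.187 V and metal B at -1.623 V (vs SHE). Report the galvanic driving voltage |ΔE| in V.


Driving voltage is the absolute potential difference.
|ΔE| = |-1.187 − (-1.623)| = 0.436 V

0.436 V


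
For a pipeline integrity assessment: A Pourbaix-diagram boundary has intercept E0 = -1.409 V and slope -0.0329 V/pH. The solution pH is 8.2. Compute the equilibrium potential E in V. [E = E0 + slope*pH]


Apply the Pourbaix line equation: E = E0 + slope*pH
E = -1.409 + (-0.0329)*8.2 = -1.409 + (-0.26978) = -1.67878 V
Rounded to 3 decimal places: E = -1.679 V

-1.679 V


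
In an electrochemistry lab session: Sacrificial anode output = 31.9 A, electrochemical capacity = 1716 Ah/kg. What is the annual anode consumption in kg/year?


Annual consumption = current * hours per year / capacity
Rate = 31.9 * 8760 / 1716 = 162.8 kg/year

162.8 kg/year


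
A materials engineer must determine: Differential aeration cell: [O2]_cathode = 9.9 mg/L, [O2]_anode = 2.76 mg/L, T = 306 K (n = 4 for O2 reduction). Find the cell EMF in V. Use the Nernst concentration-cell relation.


Apply the Nernst concentration-cell relation: E = (RT/nF)*ln(C_cathode/C_anode)
RT/nF = 8.314*306/(4*96485) = 0.00659192 V
ln(9.9/2.76) = 1.2773
E = 0.00659192 * 1.2773 = 0.00842 V

0.00842 V


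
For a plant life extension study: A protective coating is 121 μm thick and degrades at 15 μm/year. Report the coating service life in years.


Service life = thickness / degradation rate
Life = 121 / 15 = 8.1 years

8.1 years


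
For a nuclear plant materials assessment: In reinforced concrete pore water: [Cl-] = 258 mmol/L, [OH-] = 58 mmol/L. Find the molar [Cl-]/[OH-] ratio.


Threshold parameter = [Cl-] / [OH-] (molar basis; both in mmol/L, so units cancel)
Ratio = 258 / 58 = 4.45

4.45


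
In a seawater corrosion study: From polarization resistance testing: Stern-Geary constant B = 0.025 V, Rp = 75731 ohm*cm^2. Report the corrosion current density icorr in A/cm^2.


Apply the Stern-Geary relation: icorr = B / Rp
icorr = 0.025 / 75731 = 3.301×10^-7 A/cm^2

3.301×10^-7 A/cm^2


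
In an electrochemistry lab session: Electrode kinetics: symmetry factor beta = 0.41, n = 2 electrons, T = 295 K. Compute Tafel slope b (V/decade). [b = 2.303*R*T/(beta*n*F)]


Apply the Tafel slope relation: b = 2.303*R*T/(beta*n*F)
Numerator: 2.303 * 8.314 * 295 = 5648.41
Denominator: 0.41 * 2 * 96485 = 79117.7
b = 5648.41 / 79117.7 = 0.071 V/decade

0.071 V/decade


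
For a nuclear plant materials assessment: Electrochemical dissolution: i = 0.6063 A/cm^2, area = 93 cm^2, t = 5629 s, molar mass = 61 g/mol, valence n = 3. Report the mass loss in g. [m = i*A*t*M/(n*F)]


Apply Faraday's law: m = i*A*t*M / (n*F)
Total charge passed Q = i*A*t = 0.6063*93*5629 = 317396.2311 C
m = Q*M/(n*F) = 317396.2311*61/(3*96485) = 66.8884 g

66.8884 g
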